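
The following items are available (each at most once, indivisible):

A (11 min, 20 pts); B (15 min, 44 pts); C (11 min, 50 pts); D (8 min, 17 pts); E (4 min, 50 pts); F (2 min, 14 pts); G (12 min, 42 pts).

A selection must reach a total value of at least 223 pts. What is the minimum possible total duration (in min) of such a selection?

Subsets with value ≥ 223, sorted by total duration:
- A+B+C+D+E+G: duration 61, value 223
- A+B+C+D+E+F+G: duration 63, value 237
Minimum duration: 61 min.

61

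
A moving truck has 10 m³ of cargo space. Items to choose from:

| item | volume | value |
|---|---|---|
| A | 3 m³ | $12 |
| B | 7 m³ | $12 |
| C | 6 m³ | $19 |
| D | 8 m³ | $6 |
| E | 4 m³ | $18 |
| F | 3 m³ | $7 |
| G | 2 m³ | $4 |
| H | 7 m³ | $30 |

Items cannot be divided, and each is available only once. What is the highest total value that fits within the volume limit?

$42

Check high-value combinations within 10 m³:
- A+H: volume 3+7=10, value 12+30=42
- C+E: volume 6+4=10, value 19+18=37
- A+E+F: volume 3+4+3=10, value 12+18+7=37
Best: $42.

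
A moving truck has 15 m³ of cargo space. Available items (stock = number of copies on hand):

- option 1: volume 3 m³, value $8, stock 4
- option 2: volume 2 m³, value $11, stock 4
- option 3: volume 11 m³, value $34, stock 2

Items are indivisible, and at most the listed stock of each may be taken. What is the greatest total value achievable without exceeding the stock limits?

$60

Top feasible selections:
- 2×option 1 + 4×option 2: volume 14, value 60
- 3×option 1 + 3×option 2: volume 15, value 57
Best: $60.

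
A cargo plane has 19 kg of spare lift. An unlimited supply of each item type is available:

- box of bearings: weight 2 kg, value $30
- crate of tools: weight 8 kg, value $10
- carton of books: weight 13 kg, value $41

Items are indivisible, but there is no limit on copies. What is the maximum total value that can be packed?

$270

Best value-per-unit is box of bearings at 30/2, and filling with it alone uses weight 9×2=18. No mix of the others beats 9×30 = 270.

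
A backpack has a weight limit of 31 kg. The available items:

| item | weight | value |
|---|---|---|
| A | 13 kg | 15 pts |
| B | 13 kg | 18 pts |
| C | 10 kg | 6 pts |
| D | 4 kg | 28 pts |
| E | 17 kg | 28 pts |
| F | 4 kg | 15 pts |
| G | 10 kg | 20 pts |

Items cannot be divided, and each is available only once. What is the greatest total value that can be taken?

81 pts

Check high-value combinations within 31 kg:
- B+D+F+G: weight 13+4+4+10=31, value 18+28+15+20=81
- A+D+F+G: weight 13+4+4+10=31, value 15+28+15+20=78
- D+E+G: weight 4+17+10=31, value 28+28+20=76
Best: 81 pts.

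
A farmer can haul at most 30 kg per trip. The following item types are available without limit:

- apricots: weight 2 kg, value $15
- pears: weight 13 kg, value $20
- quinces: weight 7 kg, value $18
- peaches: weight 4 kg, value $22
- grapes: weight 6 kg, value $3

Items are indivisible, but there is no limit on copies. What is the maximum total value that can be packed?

$225

Best value-per-unit is apricots at 15/2, and filling with it alone uses weight 15×2=30. No mix of the others beats 15×15 = 225.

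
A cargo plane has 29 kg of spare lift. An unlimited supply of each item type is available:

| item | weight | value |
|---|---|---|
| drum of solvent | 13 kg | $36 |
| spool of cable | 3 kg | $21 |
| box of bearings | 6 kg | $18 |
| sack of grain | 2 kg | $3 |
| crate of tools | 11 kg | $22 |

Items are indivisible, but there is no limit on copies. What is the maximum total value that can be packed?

Best value-per-unit is spool of cable at 21/3; filling with it alone gives 9×21 = 189.
Optimal mix: 9×spool of cable + 1×sack of grain → weight 29, value 192.

$192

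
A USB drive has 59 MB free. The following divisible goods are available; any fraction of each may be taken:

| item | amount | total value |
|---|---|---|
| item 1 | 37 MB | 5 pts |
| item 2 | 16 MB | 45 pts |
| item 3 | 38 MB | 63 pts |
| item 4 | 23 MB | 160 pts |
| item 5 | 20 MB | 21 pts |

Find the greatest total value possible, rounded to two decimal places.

Take in order of value per unit:
- item 4 (160/23 per unit): all 23 → value 160, running total 160.00
- item 2 (45/16 per unit): all 16 → value 45, running total 205.00
- item 3 (63/38 per unit): 20 of 38 → value 20×63/38 = 33.1579, running total 238.16
Total 238.16.

238.16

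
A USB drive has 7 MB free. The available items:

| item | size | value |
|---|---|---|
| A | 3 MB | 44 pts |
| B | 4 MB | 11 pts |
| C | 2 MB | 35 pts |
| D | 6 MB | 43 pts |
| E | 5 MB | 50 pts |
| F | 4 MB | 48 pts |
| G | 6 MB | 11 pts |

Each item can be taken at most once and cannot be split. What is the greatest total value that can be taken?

92 pts

Check high-value combinations within 7 MB:
- A+F: size 3+4=7, value 44+48=92
- C+E: size 2+5=7, value 35+50=85
- C+F: size 2+4=6, value 35+48=83
- A+C: size 3+2=5, value 44+35=79
Best: 92 pts.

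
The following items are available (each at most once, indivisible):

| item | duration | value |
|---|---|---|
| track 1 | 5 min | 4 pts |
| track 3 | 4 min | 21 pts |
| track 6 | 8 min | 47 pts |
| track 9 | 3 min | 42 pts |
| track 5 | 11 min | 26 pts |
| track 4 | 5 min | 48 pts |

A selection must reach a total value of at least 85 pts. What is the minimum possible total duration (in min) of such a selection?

Subsets with value ≥ 85, sorted by total duration:
- track 9+track 4: duration 8, value 90
- track 6+track 9: duration 11, value 89
Minimum duration: 8 min.

8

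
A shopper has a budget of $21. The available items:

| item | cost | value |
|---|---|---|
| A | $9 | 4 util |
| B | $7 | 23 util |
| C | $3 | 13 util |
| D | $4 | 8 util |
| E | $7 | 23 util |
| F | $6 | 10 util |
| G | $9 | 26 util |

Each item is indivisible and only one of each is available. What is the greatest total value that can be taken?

Check high-value combinations within $21:
- B+C+D+E: cost 7+3+4+7=21, value 23+13+8+23=67
- B+C+G: cost 7+3+9=19, value 23+13+26=62
- C+E+G: cost 3+7+9=19, value 13+23+26=62
Best: 67 util.

67 util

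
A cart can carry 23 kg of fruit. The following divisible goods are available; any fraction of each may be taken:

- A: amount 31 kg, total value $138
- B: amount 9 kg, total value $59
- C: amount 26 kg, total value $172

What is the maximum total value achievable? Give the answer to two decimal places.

152.15

Take in order of value per unit:
- C (172/26 per unit): 23 of 26 → value 23×172/26 = 152.1538, running total 152.15
Total 152.15.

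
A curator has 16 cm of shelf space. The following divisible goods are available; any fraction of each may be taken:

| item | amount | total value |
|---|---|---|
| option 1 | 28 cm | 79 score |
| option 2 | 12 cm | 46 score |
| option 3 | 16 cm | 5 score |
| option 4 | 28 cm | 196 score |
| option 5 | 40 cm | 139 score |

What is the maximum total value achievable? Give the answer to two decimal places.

Take in order of value per unit:
- option 4 (196/28 per unit): 16 of 28 → value 16×196/28 = 112.0000, running total 112.00
Total 112.00.

112.00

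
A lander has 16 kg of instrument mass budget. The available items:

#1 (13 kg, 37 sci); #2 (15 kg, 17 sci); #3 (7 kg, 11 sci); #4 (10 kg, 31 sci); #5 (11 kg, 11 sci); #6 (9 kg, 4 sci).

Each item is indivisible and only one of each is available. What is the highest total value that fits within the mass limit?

37 sci

Check high-value combinations within 16 kg:
- #1: mass 13, value 37
- #4: mass 10, value 31
- #2: mass 15, value 17
Best: 37 sci.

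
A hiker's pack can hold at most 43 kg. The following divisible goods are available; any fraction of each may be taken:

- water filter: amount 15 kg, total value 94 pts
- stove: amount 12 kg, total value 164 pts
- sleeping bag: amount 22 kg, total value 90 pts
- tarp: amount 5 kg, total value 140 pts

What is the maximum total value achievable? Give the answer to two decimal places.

443.00

Take in order of value per unit:
- tarp (140/5 per unit): all 5 → value 140, running total 140.00
- stove (164/12 per unit): all 12 → value 164, running total 304.00
- water filter (94/15 per unit): all 15 → value 94, running total 398.00
- sleeping bag (90/22 per unit): 11 of 22 → value 11×90/22 = 45.0000, running total 443.00
Total 443.00.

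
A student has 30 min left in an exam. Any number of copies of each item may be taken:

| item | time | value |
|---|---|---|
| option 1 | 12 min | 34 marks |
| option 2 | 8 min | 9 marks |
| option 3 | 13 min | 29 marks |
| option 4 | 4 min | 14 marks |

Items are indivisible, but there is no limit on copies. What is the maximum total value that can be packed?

Best value-per-unit is option 4 at 14/4, and filling with it alone uses time 7×4=28. No mix of the others beats 7×14 = 98.

98 marks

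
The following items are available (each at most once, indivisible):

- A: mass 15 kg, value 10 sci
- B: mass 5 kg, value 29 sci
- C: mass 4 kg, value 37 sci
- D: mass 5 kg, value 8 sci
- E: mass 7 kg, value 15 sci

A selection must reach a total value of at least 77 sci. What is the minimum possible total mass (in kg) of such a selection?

Subsets with value ≥ 77, sorted by total mass:
- B+C+E: mass 16, value 81
- B+C+D+E: mass 21, value 89
- A+B+C+D: mass 29, value 84
- A+B+C+E: mass 31, value 91
Minimum mass: 16 kg.

16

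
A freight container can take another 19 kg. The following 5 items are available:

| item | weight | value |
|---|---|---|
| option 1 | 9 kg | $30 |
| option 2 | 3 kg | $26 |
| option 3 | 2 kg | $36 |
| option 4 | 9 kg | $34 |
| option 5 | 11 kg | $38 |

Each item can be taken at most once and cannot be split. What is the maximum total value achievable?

$100

Check high-value combinations within 19 kg:
- option 2+option 3+option 5: weight 3+2+11=16, value 26+36+38=100
- option 2+option 3+option 4: weight 3+2+9=14, value 26+36+34=96
- option 1+option 2+option 3: weight 9+3+2=14, value 30+26+36=92
Best: $100.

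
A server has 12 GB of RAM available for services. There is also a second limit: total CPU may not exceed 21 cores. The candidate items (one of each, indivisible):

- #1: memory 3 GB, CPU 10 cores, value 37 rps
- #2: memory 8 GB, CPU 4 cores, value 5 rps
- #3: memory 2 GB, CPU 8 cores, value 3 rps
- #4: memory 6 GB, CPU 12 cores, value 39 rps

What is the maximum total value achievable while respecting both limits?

Feasible sets respecting both limits:
- #1+#2: memory 11, CPU 14, value 42
- #3+#4: memory 8, CPU 20, value 42
- #1+#3: memory 5, CPU 18, value 40
- #4: memory 6, CPU 12, value 39
Best: 42 rps.

42 rps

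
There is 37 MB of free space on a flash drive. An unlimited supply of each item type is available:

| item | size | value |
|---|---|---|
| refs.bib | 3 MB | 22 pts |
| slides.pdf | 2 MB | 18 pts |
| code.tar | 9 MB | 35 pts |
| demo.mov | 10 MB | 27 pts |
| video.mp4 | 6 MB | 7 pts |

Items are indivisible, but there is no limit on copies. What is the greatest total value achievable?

328 pts

Best value-per-unit is slides.pdf at 18/2; filling with it alone gives 18×18 = 324.
Optimal mix: 1×refs.bib + 17×slides.pdf → size 37, value 328.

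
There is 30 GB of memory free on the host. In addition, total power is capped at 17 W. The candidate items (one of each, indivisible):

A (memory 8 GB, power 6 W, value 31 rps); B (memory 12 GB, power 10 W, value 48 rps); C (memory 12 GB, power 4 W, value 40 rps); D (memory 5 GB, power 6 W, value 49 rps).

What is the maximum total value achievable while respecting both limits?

Feasible sets respecting both limits:
- A+C+D: memory 25, power 16, value 120
- B+D: memory 17, power 16, value 97
- C+D: memory 17, power 10, value 89
Best: 120 rps.

120 rps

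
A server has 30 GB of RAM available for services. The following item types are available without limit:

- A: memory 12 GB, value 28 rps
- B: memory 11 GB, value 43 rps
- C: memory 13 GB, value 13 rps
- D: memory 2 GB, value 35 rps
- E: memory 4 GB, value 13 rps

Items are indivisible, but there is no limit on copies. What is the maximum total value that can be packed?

Best value-per-unit is D at 35/2, and filling with it alone uses memory 15×2=30. No mix of the others beats 15×35 = 525.

525 rps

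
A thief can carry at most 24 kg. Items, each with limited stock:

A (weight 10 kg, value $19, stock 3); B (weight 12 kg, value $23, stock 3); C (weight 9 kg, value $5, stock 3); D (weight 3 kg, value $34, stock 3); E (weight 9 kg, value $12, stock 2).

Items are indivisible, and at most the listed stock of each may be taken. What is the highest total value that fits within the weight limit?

$125

Best selections within weight 24 and stock limits:
- 1×B + 3×D: weight 21, value 125
- 1×A + 3×D: weight 19, value 121
- 3×D + 1×E: weight 18, value 114
- 1×C + 3×D: weight 18, value 107
Best: $125.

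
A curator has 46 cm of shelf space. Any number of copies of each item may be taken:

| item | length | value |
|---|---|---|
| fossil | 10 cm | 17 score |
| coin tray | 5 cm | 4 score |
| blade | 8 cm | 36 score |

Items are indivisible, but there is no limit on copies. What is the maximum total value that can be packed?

Best value-per-unit is blade at 36/8; filling with it alone gives 5×36 = 180.
Optimal mix: 1×coin tray + 5×blade → length 45, value 184.

184 score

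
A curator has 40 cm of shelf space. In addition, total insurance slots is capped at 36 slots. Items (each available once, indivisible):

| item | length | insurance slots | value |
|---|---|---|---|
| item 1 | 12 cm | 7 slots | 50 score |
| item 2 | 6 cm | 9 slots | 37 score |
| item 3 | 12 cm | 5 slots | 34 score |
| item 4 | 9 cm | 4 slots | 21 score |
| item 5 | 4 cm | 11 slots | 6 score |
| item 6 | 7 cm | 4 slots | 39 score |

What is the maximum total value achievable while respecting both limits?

160 score

Feasible sets respecting both limits:
- item 1+item 2+item 3+item 6: length 37, insurance slots 25, value 160
- item 1+item 2+item 4+item 5+item 6: length 38, insurance slots 35, value 153
- item 1+item 2+item 4+item 6: length 34, insurance slots 24, value 147
- item 1+item 3+item 4+item 6: length 40, insurance slots 20, value 144
Best: 160 score.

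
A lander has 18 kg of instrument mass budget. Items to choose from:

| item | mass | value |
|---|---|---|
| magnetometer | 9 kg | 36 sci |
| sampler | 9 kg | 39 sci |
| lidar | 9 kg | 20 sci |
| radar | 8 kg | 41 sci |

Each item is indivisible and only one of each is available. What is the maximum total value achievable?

This is a 0/1 knapsack; check combinations near the capacity.
- sampler+radar: mass 9+8=17, value 39+41=80
- magnetometer+radar: mass 9+8=17, value 36+41=77
- magnetometer+sampler: mass 9+9=18, value 36+39=75
- lidar+radar: mass 9+8=17, value 20+41=61
Best: 80 sci.

80 sci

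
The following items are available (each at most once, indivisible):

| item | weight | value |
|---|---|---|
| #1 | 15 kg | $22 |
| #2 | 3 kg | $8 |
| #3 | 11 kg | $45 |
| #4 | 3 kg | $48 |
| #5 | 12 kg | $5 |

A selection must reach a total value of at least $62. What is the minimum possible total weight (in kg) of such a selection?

14

Subsets with value ≥ 62, sorted by total weight:
- #3+#4: weight 14, value 93
- #2+#3+#4: weight 17, value 101
Minimum weight: 14 kg.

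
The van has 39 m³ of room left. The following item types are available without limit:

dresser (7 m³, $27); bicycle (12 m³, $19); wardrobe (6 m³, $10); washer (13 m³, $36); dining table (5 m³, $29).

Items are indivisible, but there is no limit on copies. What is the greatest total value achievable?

Best value-per-unit is dining table at 29/5, and filling with it alone uses volume 7×5=35. No mix of the others beats 7×29 = 203.

$203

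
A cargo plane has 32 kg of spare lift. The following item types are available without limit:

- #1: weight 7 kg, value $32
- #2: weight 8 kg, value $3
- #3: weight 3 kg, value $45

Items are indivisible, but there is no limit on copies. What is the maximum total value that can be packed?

$450

Best value-per-unit is #3 at 45/3, and filling with it alone uses weight 10×3=30. No mix of the others beats 10×45 = 450.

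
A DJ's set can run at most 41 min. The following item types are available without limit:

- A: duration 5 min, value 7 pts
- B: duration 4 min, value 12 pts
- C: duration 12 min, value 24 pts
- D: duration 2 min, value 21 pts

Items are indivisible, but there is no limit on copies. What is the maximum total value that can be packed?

Best value-per-unit is D at 21/2, and filling with it alone uses duration 20×2=40. No mix of the others beats 20×21 = 420.

420 pts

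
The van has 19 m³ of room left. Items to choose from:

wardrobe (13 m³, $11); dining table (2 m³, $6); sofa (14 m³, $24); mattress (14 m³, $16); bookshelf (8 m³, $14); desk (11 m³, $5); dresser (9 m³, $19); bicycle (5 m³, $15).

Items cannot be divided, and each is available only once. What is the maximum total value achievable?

This is a 0/1 knapsack; check combinations near the capacity.
- dining table+dresser+bicycle: volume 2+9+5=16, value 6+19+15=40
- dining table+bookshelf+dresser: volume 2+8+9=19, value 6+14+19=39
- sofa+bicycle: volume 14+5=19, value 24+15=39
- dining table+bookshelf+bicycle: volume 2+8+5=15, value 6+14+15=35
- dresser+bicycle: volume 9+5=14, value 19+15=34
Best: $40.

$40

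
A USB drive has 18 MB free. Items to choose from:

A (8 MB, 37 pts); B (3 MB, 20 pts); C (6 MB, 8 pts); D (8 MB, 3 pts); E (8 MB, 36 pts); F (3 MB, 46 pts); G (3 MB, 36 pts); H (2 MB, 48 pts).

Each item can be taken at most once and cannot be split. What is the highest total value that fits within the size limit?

167 pts

Check high-value combinations within 18 MB:
- A+F+G+H: size 8+3+3+2=16, value 37+46+36+48=167
- E+F+G+H: size 8+3+3+2=16, value 36+46+36+48=166
- B+C+F+G+H: size 3+6+3+3+2=17, value 20+8+46+36+48=158
- A+B+F+H: size 8+3+3+2=16, value 37+20+46+48=151
Best: 167 pts.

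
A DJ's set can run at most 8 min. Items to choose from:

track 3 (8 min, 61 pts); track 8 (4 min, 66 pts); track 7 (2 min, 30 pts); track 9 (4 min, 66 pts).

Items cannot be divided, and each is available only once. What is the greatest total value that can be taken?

132 pts

Check high-value combinations within 8 min:
- track 8+track 9: duration 4+4=8, value 66+66=132
- track 8+track 7: duration 4+2=6, value 66+30=96
- track 7+track 9: duration 2+4=6, value 30+66=96
- track 8: duration 4, value 66
- track 9: duration 4, value 66
Best: 132 pts.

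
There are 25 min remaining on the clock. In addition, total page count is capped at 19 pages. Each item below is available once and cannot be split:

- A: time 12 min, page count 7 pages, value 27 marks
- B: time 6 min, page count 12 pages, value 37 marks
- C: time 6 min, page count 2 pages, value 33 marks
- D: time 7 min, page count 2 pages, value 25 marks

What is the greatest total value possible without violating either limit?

95 marks

Feasible sets respecting both limits:
- B+C+D: time 19, page count 16, value 95
- A+C+D: time 25, page count 11, value 85
- B+C: time 12, page count 14, value 70
Best: 95 marks.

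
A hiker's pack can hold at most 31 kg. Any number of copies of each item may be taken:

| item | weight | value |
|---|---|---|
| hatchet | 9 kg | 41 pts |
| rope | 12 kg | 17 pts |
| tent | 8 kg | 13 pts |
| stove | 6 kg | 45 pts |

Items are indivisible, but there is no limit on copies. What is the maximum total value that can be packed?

Best value-per-unit is stove at 45/6, and filling with it alone uses weight 5×6=30. No mix of the others beats 5×45 = 225.

225 pts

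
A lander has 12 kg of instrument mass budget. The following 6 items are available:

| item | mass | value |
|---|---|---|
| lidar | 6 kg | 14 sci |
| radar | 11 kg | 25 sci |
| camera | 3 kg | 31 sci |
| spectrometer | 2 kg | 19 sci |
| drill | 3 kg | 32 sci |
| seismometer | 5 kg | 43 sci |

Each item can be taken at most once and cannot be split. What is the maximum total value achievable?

Check high-value combinations within 12 kg:
- camera+drill+seismometer: mass 3+3+5=11, value 31+32+43=106
- spectrometer+drill+seismometer: mass 2+3+5=10, value 19+32+43=94
- camera+spectrometer+seismometer: mass 3+2+5=10, value 31+19+43=93
Best: 106 sci.

106 sci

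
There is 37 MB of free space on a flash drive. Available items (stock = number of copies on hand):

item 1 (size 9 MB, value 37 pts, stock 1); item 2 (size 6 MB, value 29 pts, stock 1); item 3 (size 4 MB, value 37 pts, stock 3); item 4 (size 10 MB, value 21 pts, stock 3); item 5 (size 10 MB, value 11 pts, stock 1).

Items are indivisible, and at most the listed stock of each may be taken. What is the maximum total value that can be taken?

Top feasible selections:
- 1×item 1 + 1×item 2 + 3×item 3 + 1×item 4: size 37, value 198
- 1×item 1 + 1×item 2 + 3×item 3 + 1×item 5: size 37, value 188
- 1×item 1 + 1×item 2 + 3×item 3: size 27, value 177
- 1×item 1 + 3×item 3 + 1×item 4: size 31, value 169
Best: 198 pts.

198 pts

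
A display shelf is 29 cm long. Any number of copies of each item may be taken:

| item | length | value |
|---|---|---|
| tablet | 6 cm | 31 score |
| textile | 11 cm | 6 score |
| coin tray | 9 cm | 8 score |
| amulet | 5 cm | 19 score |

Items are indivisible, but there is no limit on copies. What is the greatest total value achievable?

143 score

Best value-per-unit is tablet at 31/6; filling with it alone gives 4×31 = 124.
Optimal mix: 4×tablet + 1×amulet → length 29, value 143.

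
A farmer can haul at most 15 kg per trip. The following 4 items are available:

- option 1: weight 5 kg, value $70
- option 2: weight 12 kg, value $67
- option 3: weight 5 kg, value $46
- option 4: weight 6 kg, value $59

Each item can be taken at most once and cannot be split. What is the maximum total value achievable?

Check high-value combinations within 15 kg:
- option 1+option 4: weight 5+6=11, value 70+59=129
- option 1+option 3: weight 5+5=10, value 70+46=116
- option 3+option 4: weight 5+6=11, value 46+59=105
- option 1: weight 5, value 70
- option 2: weight 12, value 67
Best: $129.

$129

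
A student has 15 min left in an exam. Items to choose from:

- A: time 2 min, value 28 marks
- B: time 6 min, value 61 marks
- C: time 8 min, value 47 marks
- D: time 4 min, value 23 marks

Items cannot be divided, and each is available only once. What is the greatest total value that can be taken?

This is a 0/1 knapsack; check combinations near the capacity.
- A+B+D: time 2+6+4=12, value 28+61+23=112
- B+C: time 6+8=14, value 61+47=108
- A+C+D: time 2+8+4=14, value 28+47+23=98
Best: 112 marks.

112 marks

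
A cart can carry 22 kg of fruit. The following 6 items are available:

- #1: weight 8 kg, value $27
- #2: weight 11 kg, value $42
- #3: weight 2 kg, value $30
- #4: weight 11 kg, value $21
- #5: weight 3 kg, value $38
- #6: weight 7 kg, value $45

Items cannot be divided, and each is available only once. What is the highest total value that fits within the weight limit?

Check high-value combinations within 22 kg:
- #1+#3+#5+#6: weight 8+2+3+7=20, value 27+30+38+45=140
- #2+#5+#6: weight 11+3+7=21, value 42+38+45=125
- #2+#3+#6: weight 11+2+7=20, value 42+30+45=117
- #3+#5+#6: weight 2+3+7=12, value 30+38+45=113
- #2+#3+#5: weight 11+2+3=16, value 42+30+38=110
Best: $140.

$140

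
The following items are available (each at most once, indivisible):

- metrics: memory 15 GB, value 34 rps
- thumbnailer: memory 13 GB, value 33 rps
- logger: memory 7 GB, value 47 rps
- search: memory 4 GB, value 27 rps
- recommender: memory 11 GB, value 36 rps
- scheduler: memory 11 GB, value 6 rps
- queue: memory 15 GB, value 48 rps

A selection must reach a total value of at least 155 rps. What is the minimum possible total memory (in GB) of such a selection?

37

Subsets with value ≥ 155, sorted by total memory:
- logger+search+recommender+queue: memory 37, value 158
- thumbnailer+logger+search+queue: memory 39, value 155
- metrics+logger+search+queue: memory 41, value 156
Minimum memory: 37 GB.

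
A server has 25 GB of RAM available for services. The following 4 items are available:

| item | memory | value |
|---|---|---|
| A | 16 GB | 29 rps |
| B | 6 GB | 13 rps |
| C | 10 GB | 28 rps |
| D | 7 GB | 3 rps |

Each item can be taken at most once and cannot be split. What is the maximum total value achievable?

Check high-value combinations within 25 GB:
- B+C+D: memory 6+10+7=23, value 13+28+3=44
- A+B: memory 16+6=22, value 29+13=42
- B+C: memory 6+10=16, value 13+28=41
- A+D: memory 16+7=23, value 29+3=32
- C+D: memory 10+7=17, value 28+3=31
Best: 44 rps.

44 rps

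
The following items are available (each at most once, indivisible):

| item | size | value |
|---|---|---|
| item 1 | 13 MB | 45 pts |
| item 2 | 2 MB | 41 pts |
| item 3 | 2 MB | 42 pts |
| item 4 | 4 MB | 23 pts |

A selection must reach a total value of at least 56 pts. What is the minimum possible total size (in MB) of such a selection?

Subsets with value ≥ 56, sorted by total size:
- item 2+item 3: size 4, value 83
- item 3+item 4: size 6, value 65
Minimum size: 4 MB.

4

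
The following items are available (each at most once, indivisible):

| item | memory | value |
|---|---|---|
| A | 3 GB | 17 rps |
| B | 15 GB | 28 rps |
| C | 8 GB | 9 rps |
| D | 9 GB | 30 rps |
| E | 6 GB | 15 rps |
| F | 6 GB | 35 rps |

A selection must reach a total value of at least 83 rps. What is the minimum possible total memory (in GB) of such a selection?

Subsets with value ≥ 83, sorted by total memory:
- A+D+E+F: memory 24, value 97
- A+C+D+F: memory 26, value 91
Minimum memory: 24 GB.

24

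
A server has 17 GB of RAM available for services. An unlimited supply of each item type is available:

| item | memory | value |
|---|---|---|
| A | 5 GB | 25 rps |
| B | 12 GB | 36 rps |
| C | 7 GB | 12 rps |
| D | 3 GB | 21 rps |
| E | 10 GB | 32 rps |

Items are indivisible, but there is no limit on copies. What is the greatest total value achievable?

Best value-per-unit is D at 21/3; filling with it alone gives 5×21 = 105.
Optimal mix: 1×A + 4×D → memory 17, value 109.

109 rps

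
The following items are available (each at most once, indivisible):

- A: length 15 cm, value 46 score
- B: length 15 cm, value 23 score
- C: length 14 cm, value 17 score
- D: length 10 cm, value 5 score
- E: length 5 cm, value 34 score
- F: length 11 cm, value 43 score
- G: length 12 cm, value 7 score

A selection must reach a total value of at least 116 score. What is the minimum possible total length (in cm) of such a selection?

Subsets with value ≥ 116, sorted by total length:
- A+E+F: length 31, value 123
- A+D+E+F: length 41, value 128
- A+E+F+G: length 43, value 130
- A+C+E+F: length 45, value 140
Minimum length: 31 cm.

31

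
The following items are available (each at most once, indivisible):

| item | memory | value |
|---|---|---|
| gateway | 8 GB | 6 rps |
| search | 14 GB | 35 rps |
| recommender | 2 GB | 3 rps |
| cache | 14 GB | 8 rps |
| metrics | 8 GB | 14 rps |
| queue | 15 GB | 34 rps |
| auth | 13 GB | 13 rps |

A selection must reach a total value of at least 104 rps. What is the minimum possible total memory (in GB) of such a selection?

60

Subsets with value ≥ 104, sorted by total memory:
- gateway+search+recommender+metrics+queue+auth: memory 60, value 105
- search+cache+metrics+queue+auth: memory 64, value 104
Minimum memory: 60 GB.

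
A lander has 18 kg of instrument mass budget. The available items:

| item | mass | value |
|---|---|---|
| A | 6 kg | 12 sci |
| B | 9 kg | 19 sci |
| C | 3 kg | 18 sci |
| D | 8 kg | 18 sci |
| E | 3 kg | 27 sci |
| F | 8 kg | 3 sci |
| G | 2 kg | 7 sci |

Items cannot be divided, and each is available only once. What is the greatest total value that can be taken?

71 sci

Check high-value combinations within 18 kg:
- B+C+E+G: mass 9+3+3+2=17, value 19+18+27+7=71
- C+D+E+G: mass 3+8+3+2=16, value 18+18+27+7=70
- A+C+E+G: mass 6+3+3+2=14, value 12+18+27+7=64
- B+C+E: mass 9+3+3=15, value 19+18+27=64
Best: 71 sci.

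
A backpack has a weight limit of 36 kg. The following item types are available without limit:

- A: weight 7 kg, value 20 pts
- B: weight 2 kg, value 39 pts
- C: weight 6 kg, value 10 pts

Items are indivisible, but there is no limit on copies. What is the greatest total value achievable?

Best value-per-unit is B at 39/2, and filling with it alone uses weight 18×2=36. No mix of the others beats 18×39 = 702.

702 pts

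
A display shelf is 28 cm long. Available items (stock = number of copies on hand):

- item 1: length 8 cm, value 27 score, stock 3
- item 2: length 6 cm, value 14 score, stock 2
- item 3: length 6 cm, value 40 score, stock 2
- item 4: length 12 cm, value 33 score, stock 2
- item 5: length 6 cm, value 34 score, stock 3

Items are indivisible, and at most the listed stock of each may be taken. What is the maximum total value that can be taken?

148 score

Top feasible selections:
- 2×item 3 + 2×item 5: length 24, value 148
- 1×item 3 + 3×item 5: length 24, value 142
Best: 148 score.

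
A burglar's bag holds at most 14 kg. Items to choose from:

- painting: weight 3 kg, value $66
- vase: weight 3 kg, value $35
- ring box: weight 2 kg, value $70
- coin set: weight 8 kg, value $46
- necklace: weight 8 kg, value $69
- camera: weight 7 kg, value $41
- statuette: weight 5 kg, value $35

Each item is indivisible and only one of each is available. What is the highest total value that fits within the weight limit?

This is a 0/1 knapsack; check combinations near the capacity.
- painting+vase+ring box+statuette: weight 3+3+2+5=13, value 66+35+70+35=206
- painting+ring box+necklace: weight 3+2+8=13, value 66+70+69=205
- painting+ring box+coin set: weight 3+2+8=13, value 66+70+46=182
- painting+ring box+camera: weight 3+2+7=12, value 66+70+41=177
- vase+ring box+necklace: weight 3+2+8=13, value 35+70+69=174
Best: $206.

$206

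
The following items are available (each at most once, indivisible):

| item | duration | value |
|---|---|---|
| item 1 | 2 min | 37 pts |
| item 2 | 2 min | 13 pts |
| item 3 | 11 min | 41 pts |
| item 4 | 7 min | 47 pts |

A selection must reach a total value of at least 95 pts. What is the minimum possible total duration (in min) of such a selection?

11

Subsets with value ≥ 95, sorted by total duration:
- item 1+item 2+item 4: duration 11, value 97
- item 1+item 3+item 4: duration 20, value 125
- item 2+item 3+item 4: duration 20, value 101
- item 1+item 2+item 3+item 4: duration 22, value 138
Minimum duration: 11 min.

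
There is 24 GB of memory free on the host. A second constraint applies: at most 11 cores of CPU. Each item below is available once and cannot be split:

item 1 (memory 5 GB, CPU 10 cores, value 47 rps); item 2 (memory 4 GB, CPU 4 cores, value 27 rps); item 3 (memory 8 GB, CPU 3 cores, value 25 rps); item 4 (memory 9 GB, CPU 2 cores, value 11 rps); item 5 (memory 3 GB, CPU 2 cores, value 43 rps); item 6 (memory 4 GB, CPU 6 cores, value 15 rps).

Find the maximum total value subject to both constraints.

Feasible sets respecting both limits:
- item 2+item 3+item 4+item 5: memory 24, CPU 11, value 106
- item 2+item 3+item 5: memory 15, CPU 9, value 95
- item 3+item 5+item 6: memory 15, CPU 11, value 83
- item 2+item 4+item 5: memory 16, CPU 8, value 81
Best: 106 rps.

106 rps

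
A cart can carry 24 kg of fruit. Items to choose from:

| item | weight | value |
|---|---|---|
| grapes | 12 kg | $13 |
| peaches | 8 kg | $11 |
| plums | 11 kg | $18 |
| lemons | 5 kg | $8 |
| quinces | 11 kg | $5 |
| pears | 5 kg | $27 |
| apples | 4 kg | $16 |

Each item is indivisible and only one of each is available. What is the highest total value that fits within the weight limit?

$62

Check high-value combinations within 24 kg:
- peaches+lemons+pears+apples: weight 8+5+5+4=22, value 11+8+27+16=62
- plums+pears+apples: weight 11+5+4=20, value 18+27+16=61
- grapes+pears+apples: weight 12+5+4=21, value 13+27+16=56
- peaches+plums+pears: weight 8+11+5=24, value 11+18+27=56
Best: $62.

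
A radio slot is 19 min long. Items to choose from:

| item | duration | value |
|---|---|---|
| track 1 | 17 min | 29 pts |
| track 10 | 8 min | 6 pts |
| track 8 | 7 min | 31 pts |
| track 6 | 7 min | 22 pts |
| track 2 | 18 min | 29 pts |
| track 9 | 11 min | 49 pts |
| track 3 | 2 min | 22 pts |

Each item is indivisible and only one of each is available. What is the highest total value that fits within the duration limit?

80 pts

Check high-value combinations within 19 min:
- track 8+track 9: duration 7+11=18, value 31+49=80
- track 8+track 6+track 3: duration 7+7+2=16, value 31+22+22=75
- track 9+track 3: duration 11+2=13, value 49+22=71
- track 6+track 9: duration 7+11=18, value 22+49=71
Best: 80 pts.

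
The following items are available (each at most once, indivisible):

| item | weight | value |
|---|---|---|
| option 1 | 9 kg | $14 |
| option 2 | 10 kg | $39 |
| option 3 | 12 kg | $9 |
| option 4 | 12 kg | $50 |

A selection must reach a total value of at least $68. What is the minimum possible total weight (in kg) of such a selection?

22

Subsets with value ≥ 68, sorted by total weight:
- option 2+option 4: weight 22, value 89
- option 1+option 2+option 4: weight 31, value 103
- option 1+option 3+option 4: weight 33, value 73
- option 2+option 3+option 4: weight 34, value 98
Minimum weight: 22 kg.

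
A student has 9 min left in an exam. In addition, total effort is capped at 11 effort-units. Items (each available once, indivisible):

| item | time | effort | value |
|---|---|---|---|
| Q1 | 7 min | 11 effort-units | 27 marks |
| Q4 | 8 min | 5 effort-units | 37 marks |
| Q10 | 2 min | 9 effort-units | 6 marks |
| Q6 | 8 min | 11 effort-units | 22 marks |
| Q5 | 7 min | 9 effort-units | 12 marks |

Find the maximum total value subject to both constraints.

Feasible sets respecting both limits:
- Q4: time 8, effort 5, value 37
- Q1: time 7, effort 11, value 27
- Q6: time 8, effort 11, value 22
Best: 37 marks.

37 marks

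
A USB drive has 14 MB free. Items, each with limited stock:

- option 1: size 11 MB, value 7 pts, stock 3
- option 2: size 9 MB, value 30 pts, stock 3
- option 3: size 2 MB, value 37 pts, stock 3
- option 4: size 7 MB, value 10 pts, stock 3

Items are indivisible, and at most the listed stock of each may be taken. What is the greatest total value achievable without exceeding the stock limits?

Best selections within size 14 and stock limits:
- 3×option 3 + 1×option 4: size 13, value 121
- 3×option 3: size 6, value 111
- 1×option 2 + 2×option 3: size 13, value 104
Best: 121 pts.

121 pts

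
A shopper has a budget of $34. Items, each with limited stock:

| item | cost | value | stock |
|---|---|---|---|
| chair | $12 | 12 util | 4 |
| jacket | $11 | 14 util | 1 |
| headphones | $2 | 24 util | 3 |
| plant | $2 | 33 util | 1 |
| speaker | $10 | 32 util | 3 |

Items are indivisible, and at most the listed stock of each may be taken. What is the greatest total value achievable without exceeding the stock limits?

169 util

Best selections within cost 34 and stock limits:
- 3×headphones + 1×plant + 2×speaker: cost 28, value 169
- 1×headphones + 1×plant + 3×speaker: cost 34, value 153
- 1×jacket + 3×headphones + 1×plant + 1×speaker: cost 29, value 151
Best: 169 util.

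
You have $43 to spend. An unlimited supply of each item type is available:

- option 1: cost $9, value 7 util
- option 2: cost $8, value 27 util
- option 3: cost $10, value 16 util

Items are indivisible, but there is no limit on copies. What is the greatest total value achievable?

Best value-per-unit is option 2 at 27/8, and filling with it alone uses cost 5×8=40. No mix of the others beats 5×27 = 135.

135 util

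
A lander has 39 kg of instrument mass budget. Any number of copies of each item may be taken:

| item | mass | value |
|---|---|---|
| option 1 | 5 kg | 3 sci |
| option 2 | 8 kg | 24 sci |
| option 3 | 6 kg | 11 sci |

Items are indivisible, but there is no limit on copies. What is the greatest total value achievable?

107 sci

Best value-per-unit is option 2 at 24/8; filling with it alone gives 4×24 = 96.
Optimal mix: 4×option 2 + 1×option 3 → mass 38, value 107.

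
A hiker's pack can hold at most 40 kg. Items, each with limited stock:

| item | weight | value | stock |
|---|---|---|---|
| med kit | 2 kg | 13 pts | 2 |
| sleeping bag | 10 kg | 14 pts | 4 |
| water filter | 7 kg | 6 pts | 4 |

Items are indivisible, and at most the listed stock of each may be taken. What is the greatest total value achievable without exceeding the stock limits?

68 pts

Top feasible selections:
- 2×med kit + 3×sleeping bag: weight 34, value 68
- 2×med kit + 2×sleeping bag + 2×water filter: weight 38, value 66
- 1×med kit + 3×sleeping bag + 1×water filter: weight 39, value 61
- 2×med kit + 2×sleeping bag + 1×water filter: weight 31, value 60
Best: 68 pts.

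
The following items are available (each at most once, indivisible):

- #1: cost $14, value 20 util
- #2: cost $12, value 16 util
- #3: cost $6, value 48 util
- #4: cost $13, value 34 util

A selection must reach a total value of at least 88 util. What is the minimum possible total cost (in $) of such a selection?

31

Subsets with value ≥ 88, sorted by total cost:
- #2+#3+#4: cost 31, value 98
- #1+#3+#4: cost 33, value 102
Minimum cost: 31 $.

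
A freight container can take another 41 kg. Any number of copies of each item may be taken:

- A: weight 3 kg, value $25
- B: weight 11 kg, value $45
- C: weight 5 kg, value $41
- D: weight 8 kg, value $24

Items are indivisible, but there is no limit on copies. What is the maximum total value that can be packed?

Best value-per-unit is A at 25/3; filling with it alone gives 13×25 = 325.
Optimal mix: 12×A + 1×C → weight 41, value 341.

$341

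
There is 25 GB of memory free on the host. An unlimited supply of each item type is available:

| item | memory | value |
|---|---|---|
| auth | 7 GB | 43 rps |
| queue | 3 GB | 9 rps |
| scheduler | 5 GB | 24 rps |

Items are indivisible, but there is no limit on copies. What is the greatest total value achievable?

Best value-per-unit is auth at 43/7; filling with it alone gives 3×43 = 129.
Optimal mix: 3×auth + 1×queue → memory 24, value 138.

138 rps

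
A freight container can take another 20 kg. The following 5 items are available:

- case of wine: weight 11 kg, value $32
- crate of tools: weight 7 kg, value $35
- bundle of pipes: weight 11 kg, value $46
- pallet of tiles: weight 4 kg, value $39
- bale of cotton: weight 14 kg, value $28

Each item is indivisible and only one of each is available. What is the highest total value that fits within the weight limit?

$85

Check high-value combinations within 20 kg:
- bundle of pipes+pallet of tiles: weight 11+4=15, value 46+39=85
- crate of tools+bundle of pipes: weight 7+11=18, value 35+46=81
- crate of tools+pallet of tiles: weight 7+4=11, value 35+39=74
Best: $85.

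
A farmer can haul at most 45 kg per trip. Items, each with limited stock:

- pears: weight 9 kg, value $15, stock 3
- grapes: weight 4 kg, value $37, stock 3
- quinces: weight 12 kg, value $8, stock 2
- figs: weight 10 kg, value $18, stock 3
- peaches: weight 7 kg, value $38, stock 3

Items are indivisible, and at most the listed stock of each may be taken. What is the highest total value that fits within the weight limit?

$243

Best selections within weight 45 and stock limits:
- 3×grapes + 1×figs + 3×peaches: weight 43, value 243
- 1×pears + 3×grapes + 3×peaches: weight 42, value 240
- 3×grapes + 1×quinces + 3×peaches: weight 45, value 233
- 3×grapes + 3×peaches: weight 33, value 225
Best: $243.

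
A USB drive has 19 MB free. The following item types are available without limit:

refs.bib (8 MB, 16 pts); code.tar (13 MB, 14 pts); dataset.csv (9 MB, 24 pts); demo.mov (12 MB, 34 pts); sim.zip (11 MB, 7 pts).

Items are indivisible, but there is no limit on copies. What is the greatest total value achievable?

48 pts

Best value-per-unit is demo.mov at 34/12; filling with it alone gives 1×34 = 34.
Optimal mix: 2×dataset.csv → size 18, value 48.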